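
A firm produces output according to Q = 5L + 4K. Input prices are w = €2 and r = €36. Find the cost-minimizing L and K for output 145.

L* = 29, K* = 0

The inputs are perfect substitutes, so the firm uses whichever has the lower cost per unit of output.
Cost per unit of output via L is w/5 = 0.4; via K it is r/4 = 9. L is cheaper.
Producing Q = 145 with L alone: L = 29, K = 0.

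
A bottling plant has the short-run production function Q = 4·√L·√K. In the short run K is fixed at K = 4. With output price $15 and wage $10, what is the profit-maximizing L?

With K = 4, MP_L = (1/2)·4·L^(-1/2)·4^(1/2) = 4·L^(-1/2).
Profit maximization for a price taker requires P·MP_L = w: 15·4·L^(-1/2) = 10.
So L^(-1/2) = 1/6, which gives L = 36.

L* = 36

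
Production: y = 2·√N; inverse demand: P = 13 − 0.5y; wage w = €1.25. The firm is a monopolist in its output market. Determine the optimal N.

Marginal revenue from the inverse demand is MR = 13 − y.
The marginal product is MP_N = N^(-1/2).
A monopolist hires until marginal revenue product equals the wage: MR·MP_N = w.
At N, y = 2·√N. Substituting and solving: (13 − 2·√N)·N^(-1/2) = 1.25 gives N = 16.

N* = 16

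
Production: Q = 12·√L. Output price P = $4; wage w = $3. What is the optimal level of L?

MP_L = (1/2)·12·L^(-1/2) = 6·L^(-1/2).
Profit maximization for a price taker requires P·MP_L = w: 4·6·L^(-1/2) = 3.
So L^(-1/2) = 0.125, which gives L = 64.

L* = 64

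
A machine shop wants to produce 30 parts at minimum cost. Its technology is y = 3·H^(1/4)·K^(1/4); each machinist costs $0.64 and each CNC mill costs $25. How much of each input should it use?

Cost minimization requires the marginal rate of technical substitution to equal the input-price ratio: MP_H/MP_K = w/r.
Here MP_H/MP_K = (1/4)·(K/H)/(1/4) = (K/H). Setting this equal to 0.64/25 = 0.0256 gives K = 0.0256H.
Substituting into y = 30: 3·H^(1/4)·(0.0256H)^(1/4) = 30.
Solving, H = 625 and K = 16.

H* = 625, K* = 16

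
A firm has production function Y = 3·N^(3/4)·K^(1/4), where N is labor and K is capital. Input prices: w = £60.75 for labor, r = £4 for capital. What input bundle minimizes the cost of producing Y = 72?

N* = 16, K* = 81

Cost minimization requires the marginal rate of technical substitution to equal the input-price ratio: MP_N/MP_K = w/r.
Here MP_N/MP_K = (3/4)·(K/N)/(1/4) = 3·(K/N). Setting this equal to 60.75/4 = 15.1875 gives K = 5.0625N.
Substituting into Y = 72: 3·N^(3/4)·(5.0625N)^(1/4) = 72.
Solving, N = 16 and K = 81.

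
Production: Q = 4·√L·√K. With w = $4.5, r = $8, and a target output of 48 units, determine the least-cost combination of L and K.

L* = 16, K* = 9

Cost minimization requires the marginal rate of technical substitution to equal the input-price ratio: MP_L/MP_K = w/r.
Here MP_L/MP_K = (1/2)·(K/L)/(1/2) = (K/L). Setting this equal to 4.5/8 = 0.5625 gives K = 0.5625L.
Substituting into Q = 48: 4·L^(1/2)·(0.5625L)^(1/2) = 48.
Solving, L = 16 and K = 9.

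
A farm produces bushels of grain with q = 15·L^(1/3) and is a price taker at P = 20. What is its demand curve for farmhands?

L(w) = (100/w)^(3/2)

MP_L = (1/3)·15·L^(-2/3) = 5·L^(-2/3).
Setting P·MP_L = w: 100·L^(-2/3) = w.
Solving for L: L^(-2/3) = w/100, so L = (100/w)^(3/2).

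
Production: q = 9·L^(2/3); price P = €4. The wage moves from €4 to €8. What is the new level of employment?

From P·MP_L = w with MP_L = 6·L^(-1/3), the labor demand is L(w) = (24/w)^(3).
At w = 4: L = 216. At w = 8: L = 27.

L* = 27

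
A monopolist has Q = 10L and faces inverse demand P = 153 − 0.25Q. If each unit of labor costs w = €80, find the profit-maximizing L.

Marginal revenue from the inverse demand is MR = 153 − 0.5Q.
The marginal product is MP_L = 10.
A monopolist hires until marginal revenue product equals the wage: MR·MP_L = w.
(153 − 5L)·10 = 80, so L = 29.

L* = 29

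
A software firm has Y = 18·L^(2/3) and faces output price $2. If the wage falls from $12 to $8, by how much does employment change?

From P·MP_L = w with MP_L = 12·L^(-1/3), the labor demand is L(w) = (24/w)^(3).
At w = 12: L = 8. At w = 8: L = 27.
ΔL = 27 − 8 = 19.

ΔL = 19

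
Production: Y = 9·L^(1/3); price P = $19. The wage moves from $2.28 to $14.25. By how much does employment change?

ΔL = -117

From P·MP_L = w with MP_L = 3·L^(-2/3), the labor demand is L(w) = (57/w)^(3/2).
At w = 2.28: L = 125. At w = 14.25: L = 8.
ΔL = 8 − 125 = -117.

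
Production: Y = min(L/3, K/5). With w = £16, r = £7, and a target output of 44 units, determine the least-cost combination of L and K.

With a fixed-proportions technology, the cost-minimizing bundle uses no slack in either input: L/3 = K/5 = Y.
So L = 3·44 = 132 and K = 5·44 = 220.

L* = 132, K* = 220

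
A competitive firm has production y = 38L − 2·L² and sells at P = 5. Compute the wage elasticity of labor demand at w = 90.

From P·MP_L = w with MP_L = 38 − 4L, labor demand is L(w) = (38 − w/5)/4.
dL/dw = −1/(20) = -0.05.
At w = 90, L = 5, so ε = (dL/dw)·(w/L) = (-0.05)·(90/5) = -0.9.

ε = -0.9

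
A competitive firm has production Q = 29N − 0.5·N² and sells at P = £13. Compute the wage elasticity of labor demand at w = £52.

ε = -0.16

From P·MP_N = w with MP_N = 29 − N, labor demand is N(w) = 29 − w/13.
dN/dw = −1/(13) = -1/13.
At w = 52, N = 25, so ε = (dN/dw)·(w/N) = (-1/13)·(52/25) = -0.16.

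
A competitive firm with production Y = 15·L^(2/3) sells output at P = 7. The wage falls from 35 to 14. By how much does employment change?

ΔL = 117

From P·MP_L = w with MP_L = 10·L^(-1/3), the labor demand is L(w) = (70/w)^(3).
At w = 35: L = 8. At w = 14: L = 125.
ΔL = 125 − 8 = 117.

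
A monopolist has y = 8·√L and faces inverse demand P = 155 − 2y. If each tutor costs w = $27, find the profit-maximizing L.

Marginal revenue from the inverse demand is MR = 155 − 4y.
The marginal product is MP_L = 4·L^(-1/2).
A monopolist hires until marginal revenue product equals the wage: MR·MP_L = w.
At L, y = 8·√L. Substituting and solving: (155 − 32·√L)·4·L^(-1/2) = 27 gives L = 16.

L* = 16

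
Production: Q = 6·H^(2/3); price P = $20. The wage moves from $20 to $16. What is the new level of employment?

From P·MP_H = w with MP_H = 4·H^(-1/3), the labor demand is H(w) = (80/w)^(3).
At w = 20: H = 64. At w = 16: H = 125.

H* = 125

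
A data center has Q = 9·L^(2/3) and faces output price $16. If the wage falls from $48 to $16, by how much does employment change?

ΔL = 208

From P·MP_L = w with MP_L = 6·L^(-1/3), the labor demand is L(w) = (96/w)^(3).
At w = 48: L = 8. At w = 16: L = 216.
ΔL = 216 − 8 = 208.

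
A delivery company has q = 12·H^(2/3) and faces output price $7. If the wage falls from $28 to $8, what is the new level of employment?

From P·MP_H = w with MP_H = 8·H^(-1/3), the labor demand is H(w) = (56/w)^(3).
At w = 28: H = 8. At w = 8: H = 343.

H* = 343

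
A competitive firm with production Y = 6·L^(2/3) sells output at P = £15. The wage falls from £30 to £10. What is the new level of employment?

From P·MP_L = w with MP_L = 4·L^(-1/3), the labor demand is L(w) = (60/w)^(3).
At w = 30: L = 8. At w = 10: L = 216.

L* = 216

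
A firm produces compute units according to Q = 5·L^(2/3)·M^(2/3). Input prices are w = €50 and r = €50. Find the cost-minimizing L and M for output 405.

L* = 27, M* = 27

Cost minimization requires the marginal rate of technical substitution to equal the input-price ratio: MP_L/MP_M = w/r.
Here MP_L/MP_M = (2/3)·(M/L)/(2/3) = (M/L). Setting this equal to 50/50 = 1 gives M = L.
Substituting into Q = 405: 5·L^(2/3)·(L)^(2/3) = 405.
Solving, L = 27 and M = 27.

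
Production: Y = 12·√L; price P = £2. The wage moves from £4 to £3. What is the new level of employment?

L* = 16

From P·MP_L = w with MP_L = 6·L^(-1/2), the labor demand is L(w) = (12/w)^(2).
At w = 4: L = 9. At w = 3: L = 16.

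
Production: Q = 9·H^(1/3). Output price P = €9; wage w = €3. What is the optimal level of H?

H* = 27

MP_H = (1/3)·9·H^(-2/3) = 3·H^(-2/3).
Profit maximization for a price taker requires P·MP_H = w: 9·3·H^(-2/3) = 3.
So H^(-2/3) = 1/9, which gives H = 27.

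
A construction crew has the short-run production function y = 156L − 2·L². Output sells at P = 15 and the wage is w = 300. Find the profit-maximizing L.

The marginal product of L is MP_L = 156 − 4L.
A price-taking firm hires until the value of the marginal product equals the wage: P·MP_L = w, so 15·(156 − 4L) = 300.
Then 156 − 4L = 20, giving L = 34.

L* = 34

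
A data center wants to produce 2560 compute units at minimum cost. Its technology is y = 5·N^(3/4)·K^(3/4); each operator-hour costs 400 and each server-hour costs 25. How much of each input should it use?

N* = 16, K* = 256

Cost minimization requires the marginal rate of technical substitution to equal the input-price ratio: MP_N/MP_K = w/r.
Here MP_N/MP_K = (3/4)·(K/N)/(3/4) = (K/N). Setting this equal to 400/25 = 16 gives K = 16N.
Substituting into y = 2560: 5·N^(3/4)·(16N)^(3/4) = 2560.
Solving, N = 16 and K = 256.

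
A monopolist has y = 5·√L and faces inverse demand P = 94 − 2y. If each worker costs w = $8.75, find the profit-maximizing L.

Marginal revenue from the inverse demand is MR = 94 − 4y.
The marginal product is MP_L = 2.5·L^(-1/2).
A monopolist hires until marginal revenue product equals the wage: MR·MP_L = w.
At L, y = 5·√L. Substituting and solving: (94 − 20·√L)·2.5·L^(-1/2) = 8.75 gives L = 16.

L* = 16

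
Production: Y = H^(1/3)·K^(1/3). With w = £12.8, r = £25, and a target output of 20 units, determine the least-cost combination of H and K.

Cost minimization requires the marginal rate of technical substitution to equal the input-price ratio: MP_H/MP_K = w/r.
Here MP_H/MP_K = (1/3)·(K/H)/(1/3) = (K/H). Setting this equal to 12.8/25 = 0.512 gives K = 0.512H.
Substituting into Y = 20: H^(1/3)·(0.512H)^(1/3) = 20.
Solving, H = 125 and K = 64.

H* = 125, K* = 64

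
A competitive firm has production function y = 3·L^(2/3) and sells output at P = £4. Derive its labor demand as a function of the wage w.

L(w) = 512/w³

MP_L = (2/3)·3·L^(-1/3) = 2·L^(-1/3).
Setting P·MP_L = w: 8·L^(-1/3) = w.
Solving for L: L^(-1/3) = w/8, so L = (8/w)^(3).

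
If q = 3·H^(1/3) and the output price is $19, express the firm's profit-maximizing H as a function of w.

MP_H = (1/3)·3·H^(-2/3) = H^(-2/3).
Setting P·MP_H = w: 19·H^(-2/3) = w.
Solving for H: H^(-2/3) = w/19, so H = (19/w)^(3/2).

H(w) = (19/w)^(3/2)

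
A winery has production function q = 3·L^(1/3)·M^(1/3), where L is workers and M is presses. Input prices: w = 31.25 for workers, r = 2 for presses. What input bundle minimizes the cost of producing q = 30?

L* = 8, M* = 125

Cost minimization requires the marginal rate of technical substitution to equal the input-price ratio: MP_L/MP_M = w/r.
Here MP_L/MP_M = (1/3)·(M/L)/(1/3) = (M/L). Setting this equal to 31.25/2 = 15.625 gives M = 15.625L.
Substituting into q = 30: 3·L^(1/3)·(15.625L)^(1/3) = 30.
Solving, L = 8 and M = 125.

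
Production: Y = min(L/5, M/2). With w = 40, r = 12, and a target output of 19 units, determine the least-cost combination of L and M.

L* = 95, M* = 38

With a fixed-proportions technology, the cost-minimizing bundle uses no slack in either input: L/5 = M/2 = Y.
So L = 5·19 = 95 and M = 2·19 = 38.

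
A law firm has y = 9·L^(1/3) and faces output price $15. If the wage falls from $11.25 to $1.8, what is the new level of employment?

From P·MP_L = w with MP_L = 3·L^(-2/3), the labor demand is L(w) = (45/w)^(3/2).
At w = 11.25: L = 8. At w = 1.8: L = 125.

L* = 125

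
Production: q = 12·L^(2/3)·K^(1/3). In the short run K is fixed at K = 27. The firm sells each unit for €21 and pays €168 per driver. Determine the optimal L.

L* = 27

With K = 27, MP_L = (2/3)·12·L^(-1/3)·27^(1/3) = 24·L^(-1/3).
Profit maximization for a price taker requires P·MP_L = w: 21·24·L^(-1/3) = 168.
So L^(-1/3) = 1/3, which gives L = 27.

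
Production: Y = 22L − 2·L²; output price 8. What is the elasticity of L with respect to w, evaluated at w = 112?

From P·MP_L = w with MP_L = 22 − 4L, labor demand is L(w) = (22 − w/8)/4.
dL/dw = −1/(32) = -0.03125.
At w = 112, L = 2, so ε = (dL/dw)·(w/L) = (-0.03125)·(112/2) = -1.75.

ε = -1.75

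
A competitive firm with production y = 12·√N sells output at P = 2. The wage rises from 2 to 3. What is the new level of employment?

From P·MP_N = w with MP_N = 6·N^(-1/2), the labor demand is N(w) = (12/w)^(2).
At w = 2: N = 36. At w = 3: N = 16.

N* = 16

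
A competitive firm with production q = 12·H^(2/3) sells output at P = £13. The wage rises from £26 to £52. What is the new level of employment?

H* = 8

From P·MP_H = w with MP_H = 8·H^(-1/3), the labor demand is H(w) = (104/w)^(3).
At w = 26: H = 64. At w = 52: H = 8.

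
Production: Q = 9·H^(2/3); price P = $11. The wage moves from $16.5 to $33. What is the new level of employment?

From P·MP_H = w with MP_H = 6·H^(-1/3), the labor demand is H(w) = (66/w)^(3).
At w = 16.5: H = 64. At w = 33: H = 8.

H* = 8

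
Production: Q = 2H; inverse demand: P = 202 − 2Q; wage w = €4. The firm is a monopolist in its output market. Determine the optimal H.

H* = 25

Marginal revenue from the inverse demand is MR = 202 − 4Q.
The marginal product is MP_H = 2.
A monopolist hires until marginal revenue product equals the wage: MR·MP_H = w.
(202 − 8H)·2 = 4, so H = 25.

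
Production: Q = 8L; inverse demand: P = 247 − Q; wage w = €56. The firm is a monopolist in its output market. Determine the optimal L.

L* = 15

Marginal revenue from the inverse demand is MR = 247 − 2Q.
The marginal product is MP_L = 8.
A monopolist hires until marginal revenue product equals the wage: MR·MP_L = w.
(247 − 16L)·8 = 56, so L = 15.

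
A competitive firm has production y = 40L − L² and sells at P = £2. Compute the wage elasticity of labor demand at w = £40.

ε = -1

From P·MP_L = w with MP_L = 40 − 2L, labor demand is L(w) = (40 − w/2)/2.
dL/dw = −1/(4) = -0.25.
At w = 40, L = 10, so ε = (dL/dw)·(w/L) = (-0.25)·(40/10) = -1.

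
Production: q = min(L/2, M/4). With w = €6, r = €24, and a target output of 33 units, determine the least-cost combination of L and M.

L* = 66, M* = 132

With a fixed-proportions technology, the cost-minimizing bundle uses no slack in either input: L/2 = M/4 = q.
So L = 2·33 = 66 and M = 4·33 = 132.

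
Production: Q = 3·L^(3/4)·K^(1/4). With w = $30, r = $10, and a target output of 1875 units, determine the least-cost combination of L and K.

Cost minimization requires the marginal rate of technical substitution to equal the input-price ratio: MP_L/MP_K = w/r.
Here MP_L/MP_K = (3/4)·(K/L)/(1/4) = 3·(K/L). Setting this equal to 30/10 = 3 gives K = L.
Substituting into Q = 1875: 3·L^(3/4)·(L)^(1/4) = 1875.
Solving, L = 625 and K = 625.

L* = 625, K* = 625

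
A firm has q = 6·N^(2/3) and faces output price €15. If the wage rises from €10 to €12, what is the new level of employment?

From P·MP_N = w with MP_N = 4·N^(-1/3), the labor demand is N(w) = (60/w)^(3).
At w = 10: N = 216. At w = 12: N = 125.

N* = 125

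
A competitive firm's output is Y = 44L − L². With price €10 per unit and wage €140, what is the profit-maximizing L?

L* = 15

The marginal product of L is MP_L = 44 − 2L.
A price-taking firm hires until the value of the marginal product equals the wage: P·MP_L = w, so 10·(44 − 2L) = 140.
Then 44 − 2L = 14, giving L = 15.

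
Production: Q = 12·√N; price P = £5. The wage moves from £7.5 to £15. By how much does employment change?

From P·MP_N = w with MP_N = 6·N^(-1/2), the labor demand is N(w) = (30/w)^(2).
At w = 7.5: N = 16. At w = 15: N = 4.
ΔN = 4 − 16 = -12.

ΔN = -12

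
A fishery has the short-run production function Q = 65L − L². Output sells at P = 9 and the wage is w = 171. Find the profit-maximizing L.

The marginal product of L is MP_L = 65 − 2L.
A price-taking firm hires until the value of the marginal product equals the wage: P·MP_L = w, so 9·(65 − 2L) = 171.
Then 65 − 2L = 19, giving L = 23.

L* = 23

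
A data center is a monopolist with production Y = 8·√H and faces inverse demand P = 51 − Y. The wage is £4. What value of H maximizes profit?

Marginal revenue from the inverse demand is MR = 51 − 2Y.
The marginal product is MP_H = 4·H^(-1/2).
A monopolist hires until marginal revenue product equals the wage: MR·MP_H = w.
At H, Y = 8·√H. Substituting and solving: (51 − 16·√H)·4·H^(-1/2) = 4 gives H = 9.

H* = 9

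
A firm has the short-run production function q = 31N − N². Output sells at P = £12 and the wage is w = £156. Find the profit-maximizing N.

The marginal product of N is MP_N = 31 − 2N.
A price-taking firm hires until the value of the marginal product equals the wage: P·MP_N = w, so 12·(31 − 2N) = 156.
Then 31 − 2N = 13, giving N = 9.

N* = 9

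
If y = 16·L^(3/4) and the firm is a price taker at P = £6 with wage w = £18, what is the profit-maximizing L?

MP_L = (3/4)·16·L^(-1/4) = 12·L^(-1/4).
Profit maximization for a price taker requires P·MP_L = w: 6·12·L^(-1/4) = 18.
So L^(-1/4) = 0.25, which gives L = 256.

L* = 256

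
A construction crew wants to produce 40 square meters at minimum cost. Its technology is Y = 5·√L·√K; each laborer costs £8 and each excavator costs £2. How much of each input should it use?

Cost minimization requires the marginal rate of technical substitution to equal the input-price ratio: MP_L/MP_K = w/r.
Here MP_L/MP_K = (1/2)·(K/L)/(1/2) = (K/L). Setting this equal to 8/2 = 4 gives K = 4L.
Substituting into Y = 40: 5·L^(1/2)·(4L)^(1/2) = 40.
Solving, L = 4 and K = 16.

L* = 4, K* = 16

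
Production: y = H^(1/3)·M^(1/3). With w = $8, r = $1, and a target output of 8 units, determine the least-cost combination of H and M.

Cost minimization requires the marginal rate of technical substitution to equal the input-price ratio: MP_H/MP_M = w/r.
Here MP_H/MP_M = (1/3)·(M/H)/(1/3) = (M/H). Setting this equal to 8/1 = 8 gives M = 8H.
Substituting into y = 8: H^(1/3)·(8H)^(1/3) = 8.
Solving, H = 8 and M = 64.

H* = 8, M* = 64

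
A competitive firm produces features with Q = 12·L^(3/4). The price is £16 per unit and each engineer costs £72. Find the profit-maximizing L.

MP_L = (3/4)·12·L^(-1/4) = 9·L^(-1/4).
Profit maximization for a price taker requires P·MP_L = w: 16·9·L^(-1/4) = 72.
So L^(-1/4) = 0.5, which gives L = 16.

L* = 16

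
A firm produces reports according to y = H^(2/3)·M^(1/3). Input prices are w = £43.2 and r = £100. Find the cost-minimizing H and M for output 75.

H* = 125, M* = 27

Cost minimization requires the marginal rate of technical substitution to equal the input-price ratio: MP_H/MP_M = w/r.
Here MP_H/MP_M = (2/3)·(M/H)/(1/3) = 2·(M/H). Setting this equal to 43.2/100 = 0.432 gives M = 0.216H.
Substituting into y = 75: H^(2/3)·(0.216H)^(1/3) = 75.
Solving, H = 125 and M = 27.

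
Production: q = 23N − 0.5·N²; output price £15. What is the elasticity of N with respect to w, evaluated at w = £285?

ε = -4.75

From P·MP_N = w with MP_N = 23 − N, labor demand is N(w) = 23 − w/15.
dN/dw = −1/(15) = -1/15.
At w = 285, N = 4, so ε = (dN/dw)·(w/N) = (-1/15)·(285/4) = -4.75.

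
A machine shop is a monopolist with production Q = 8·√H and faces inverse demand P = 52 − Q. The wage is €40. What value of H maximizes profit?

H* = 4

Marginal revenue from the inverse demand is MR = 52 − 2Q.
The marginal product is MP_H = 4·H^(-1/2).
A monopolist hires until marginal revenue product equals the wage: MR·MP_H = w.
At H, Q = 8·√H. Substituting and solving: (52 − 16·√H)·4·H^(-1/2) = 40 gives H = 4.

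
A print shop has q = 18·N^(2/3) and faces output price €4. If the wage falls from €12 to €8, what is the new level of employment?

N* = 216

From P·MP_N = w with MP_N = 12·N^(-1/3), the labor demand is N(w) = (48/w)^(3).
At w = 12: N = 64. At w = 8: N = 216.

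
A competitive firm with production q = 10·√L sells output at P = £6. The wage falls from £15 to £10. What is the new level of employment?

L* = 9

From P·MP_L = w with MP_L = 5·L^(-1/2), the labor demand is L(w) = (30/w)^(2).
At w = 15: L = 4. At w = 10: L = 9.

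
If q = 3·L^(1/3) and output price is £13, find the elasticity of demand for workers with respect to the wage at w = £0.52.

MP_L = (1/3)·3·L^(-2/3), so P·MP_L = w gives 13·L^(-2/3) = w.
Solving, L(w) = (13/w)^(3/2). This is a constant-elasticity form: L ∝ w^(−3/2), so ε = −3/2.

ε = -1.5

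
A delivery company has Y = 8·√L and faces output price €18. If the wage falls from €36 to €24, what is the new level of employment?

L* = 9

From P·MP_L = w with MP_L = 4·L^(-1/2), the labor demand is L(w) = (72/w)^(2).
At w = 36: L = 4. At w = 24: L = 9.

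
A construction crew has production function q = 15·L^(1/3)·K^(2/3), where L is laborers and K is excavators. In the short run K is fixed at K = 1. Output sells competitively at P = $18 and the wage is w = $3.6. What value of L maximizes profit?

With K = 1, MP_L = (1/3)·15·L^(-2/3)·1^(2/3) = 5·L^(-2/3).
Profit maximization for a price taker requires P·MP_L = w: 18·5·L^(-2/3) = 3.6.
So L^(-2/3) = 0.04, which gives L = 125.

L* = 125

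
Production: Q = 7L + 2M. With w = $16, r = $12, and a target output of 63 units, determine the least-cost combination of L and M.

L* = 9, M* = 0

The inputs are perfect substitutes, so the firm uses whichever has the lower cost per unit of output.
Cost per unit of output via L is w/7 = 16/7; via M it is r/2 = 6. L is cheaper.
Producing Q = 63 with L alone: L = 9, M = 0.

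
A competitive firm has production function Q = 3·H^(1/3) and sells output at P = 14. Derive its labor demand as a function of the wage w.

MP_H = (1/3)·3·H^(-2/3) = H^(-2/3).
Setting P·MP_H = w: 14·H^(-2/3) = w.
Solving for H: H^(-2/3) = w/14, so H = (14/w)^(3/2).

H(w) = (14/w)^(3/2)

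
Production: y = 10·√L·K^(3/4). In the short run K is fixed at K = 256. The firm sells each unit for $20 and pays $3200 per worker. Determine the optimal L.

L* = 4

With K = 256, MP_L = (1/2)·10·L^(-1/2)·256^(3/4) = 320·L^(-1/2).
Profit maximization for a price taker requires P·MP_L = w: 20·320·L^(-1/2) = 3200.
So L^(-1/2) = 0.5, which gives L = 4.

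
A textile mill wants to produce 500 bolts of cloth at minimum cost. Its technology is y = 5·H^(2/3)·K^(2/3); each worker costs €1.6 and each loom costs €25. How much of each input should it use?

Cost minimization requires the marginal rate of technical substitution to equal the input-price ratio: MP_H/MP_K = w/r.
Here MP_H/MP_K = (2/3)·(K/H)/(2/3) = (K/H). Setting this equal to 1.6/25 = 0.064 gives K = 0.064H.
Substituting into y = 500: 5·H^(2/3)·(0.064H)^(2/3) = 500.
Solving, H = 125 and K = 8.

H* = 125, K* = 8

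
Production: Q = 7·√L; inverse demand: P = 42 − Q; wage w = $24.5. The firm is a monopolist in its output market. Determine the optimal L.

L* = 4

Marginal revenue from the inverse demand is MR = 42 − 2Q.
The marginal product is MP_L = 3.5·L^(-1/2).
A monopolist hires until marginal revenue product equals the wage: MR·MP_L = w.
At L, Q = 7·√L. Substituting and solving: (42 − 14·√L)·3.5·L^(-1/2) = 24.5 gives L = 4.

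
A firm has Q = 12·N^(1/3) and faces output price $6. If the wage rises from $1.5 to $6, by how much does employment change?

ΔN = -56

From P·MP_N = w with MP_N = 4·N^(-2/3), the labor demand is N(w) = (24/w)^(3/2).
At w = 1.5: N = 64. At w = 6: N = 8.
ΔN = 8 − 64 = -56.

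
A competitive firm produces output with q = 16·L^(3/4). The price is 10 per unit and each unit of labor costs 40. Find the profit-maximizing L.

L* = 81

MP_L = (3/4)·16·L^(-1/4) = 12·L^(-1/4).
Profit maximization for a price taker requires P·MP_L = w: 10·12·L^(-1/4) = 40.
So L^(-1/4) = 1/3, which gives L = 81.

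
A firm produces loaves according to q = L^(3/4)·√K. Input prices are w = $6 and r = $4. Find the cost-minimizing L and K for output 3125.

L* = 625, K* = 625

Cost minimization requires the marginal rate of technical substitution to equal the input-price ratio: MP_L/MP_K = w/r.
Here MP_L/MP_K = (3/4)·(K/L)/(1/2) = 1.5·(K/L). Setting this equal to 6/4 = 1.5 gives K = L.
Substituting into q = 3125: L^(3/4)·(L)^(1/2) = 3125.
Solving, L = 625 and K = 625.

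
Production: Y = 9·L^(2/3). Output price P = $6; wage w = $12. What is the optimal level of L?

MP_L = (2/3)·9·L^(-1/3) = 6·L^(-1/3).
Profit maximization for a price taker requires P·MP_L = w: 6·6·L^(-1/3) = 12.
So L^(-1/3) = 1/3, which gives L = 27.

L* = 27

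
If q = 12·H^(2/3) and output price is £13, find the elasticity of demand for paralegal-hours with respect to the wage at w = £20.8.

ε = -3

MP_H = (2/3)·12·H^(-1/3), so P·MP_H = w gives 104·H^(-1/3) = w.
Solving, H(w) = (104/w)^(3). This is a constant-elasticity form: H ∝ w^(−3), so ε = −3.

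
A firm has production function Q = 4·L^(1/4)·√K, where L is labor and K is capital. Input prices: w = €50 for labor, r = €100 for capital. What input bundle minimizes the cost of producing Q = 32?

Cost minimization requires the marginal rate of technical substitution to equal the input-price ratio: MP_L/MP_K = w/r.
Here MP_L/MP_K = (1/4)·(K/L)/(1/2) = 0.5·(K/L). Setting this equal to 50/100 = 0.5 gives K = L.
Substituting into Q = 32: 4·L^(1/4)·(L)^(1/2) = 32.
Solving, L = 16 and K = 16.

L* = 16, K* = 16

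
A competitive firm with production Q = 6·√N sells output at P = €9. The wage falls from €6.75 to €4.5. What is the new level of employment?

From P·MP_N = w with MP_N = 3·N^(-1/2), the labor demand is N(w) = (27/w)^(2).
At w = 6.75: N = 16. At w = 4.5: N = 36.

N* = 36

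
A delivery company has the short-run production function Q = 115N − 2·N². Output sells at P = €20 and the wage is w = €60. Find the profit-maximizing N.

The marginal product of N is MP_N = 115 − 4N.
A price-taking firm hires until the value of the marginal product equals the wage: P·MP_N = w, so 20·(115 − 4N) = 60.
Then 115 − 4N = 3, giving N = 28.

N* = 28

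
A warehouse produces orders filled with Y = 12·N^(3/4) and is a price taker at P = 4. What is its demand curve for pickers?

MP_N = (3/4)·12·N^(-1/4) = 9·N^(-1/4).
Setting P·MP_N = w: 36·N^(-1/4) = w.
Solving for N: N^(-1/4) = w/36, so N = (36/w)^(4).

N(w) = 1679616/w^(4)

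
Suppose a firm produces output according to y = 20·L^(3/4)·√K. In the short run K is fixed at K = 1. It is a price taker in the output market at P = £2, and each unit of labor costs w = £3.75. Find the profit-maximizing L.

L* = 4096

With K = 1, MP_L = (3/4)·20·L^(-1/4)·1^(1/2) = 15·L^(-1/4).
Profit maximization for a price taker requires P·MP_L = w: 2·15·L^(-1/4) = 3.75.
So L^(-1/4) = 0.125, which gives L = 4096.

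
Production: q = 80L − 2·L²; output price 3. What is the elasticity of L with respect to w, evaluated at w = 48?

From P·MP_L = w with MP_L = 80 − 4L, labor demand is L(w) = (80 − w/3)/4.
dL/dw = −1/(12) = -1/12.
At w = 48, L = 16, so ε = (dL/dw)·(w/L) = (-1/12)·(48/16) = -0.25.

ε = -0.25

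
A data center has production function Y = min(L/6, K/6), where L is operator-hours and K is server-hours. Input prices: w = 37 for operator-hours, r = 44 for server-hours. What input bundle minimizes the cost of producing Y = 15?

With a fixed-proportions technology, the cost-minimizing bundle uses no slack in either input: L/6 = K/6 = Y.
So L = 6·15 = 90 and K = 6·15 = 90.

L* = 90, K* = 90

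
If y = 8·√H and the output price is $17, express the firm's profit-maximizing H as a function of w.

MP_H = (1/2)·8·H^(-1/2) = 4·H^(-1/2).
Setting P·MP_H = w: 68·H^(-1/2) = w.
Solving for H: H^(-1/2) = w/68, so H = (68/w)^(2).

H(w) = 4624/w²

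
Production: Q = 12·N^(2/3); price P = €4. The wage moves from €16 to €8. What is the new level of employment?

From P·MP_N = w with MP_N = 8·N^(-1/3), the labor demand is N(w) = (32/w)^(3).
At w = 16: N = 8. At w = 8: N = 64.

N* = 64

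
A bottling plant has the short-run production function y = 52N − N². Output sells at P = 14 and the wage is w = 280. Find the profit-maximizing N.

N* = 16

The marginal product of N is MP_N = 52 − 2N.
A price-taking firm hires until the value of the marginal product equals the wage: P·MP_N = w, so 14·(52 − 2N) = 280.
Then 52 − 2N = 20, giving N = 16.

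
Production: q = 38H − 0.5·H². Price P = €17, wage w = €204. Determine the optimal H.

H* = 26

The marginal product of H is MP_H = 38 − H.
A price-taking firm hires until the value of the marginal product equals the wage: P·MP_H = w, so 17·(38 − H) = 204.
Then 38 − H = 12, giving H = 26.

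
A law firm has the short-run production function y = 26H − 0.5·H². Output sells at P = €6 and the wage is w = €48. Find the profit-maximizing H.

The marginal product of H is MP_H = 26 − H.
A price-taking firm hires until the value of the marginal product equals the wage: P·MP_H = w, so 6·(26 − H) = 48.
Then 26 − H = 8, giving H = 18.

H* = 18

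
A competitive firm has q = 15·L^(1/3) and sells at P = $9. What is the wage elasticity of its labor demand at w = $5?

MP_L = (1/3)·15·L^(-2/3), so P·MP_L = w gives 45·L^(-2/3) = w.
Solving, L(w) = (45/w)^(3/2). This is a constant-elasticity form: L ∝ w^(−3/2), so ε = −3/2.

ε = -1.5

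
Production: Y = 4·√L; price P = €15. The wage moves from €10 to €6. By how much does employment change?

From P·MP_L = w with MP_L = 2·L^(-1/2), the labor demand is L(w) = (30/w)^(2).
At w = 10: L = 9. At w = 6: L = 25.
ΔL = 25 − 9 = 16.

ΔL = 16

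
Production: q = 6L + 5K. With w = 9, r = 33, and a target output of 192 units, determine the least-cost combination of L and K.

L* = 32, K* = 0

The inputs are perfect substitutes, so the firm uses whichever has the lower cost per unit of output.
Cost per unit of output via L is w/6 = 1.5; via K it is r/5 = 6.6. L is cheaper.
Producing q = 192 with L alone: L = 32, K = 0.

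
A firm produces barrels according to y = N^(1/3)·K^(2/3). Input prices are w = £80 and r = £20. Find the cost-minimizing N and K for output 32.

Cost minimization requires the marginal rate of technical substitution to equal the input-price ratio: MP_N/MP_K = w/r.
Here MP_N/MP_K = (1/3)·(K/N)/(2/3) = 0.5·(K/N). Setting this equal to 80/20 = 4 gives K = 8N.
Substituting into y = 32: N^(1/3)·(8N)^(2/3) = 32.
Solving, N = 8 and K = 64.

N* = 8, K* = 64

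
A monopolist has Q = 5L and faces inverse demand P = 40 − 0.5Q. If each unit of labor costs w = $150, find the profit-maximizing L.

Marginal revenue from the inverse demand is MR = 40 − Q.
The marginal product is MP_L = 5.
A monopolist hires until marginal revenue product equals the wage: MR·MP_L = w.
(40 − 5L)·5 = 150, so L = 2.

L* = 2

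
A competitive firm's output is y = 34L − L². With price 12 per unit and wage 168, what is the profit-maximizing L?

The marginal product of L is MP_L = 34 − 2L.
A price-taking firm hires until the value of the marginal product equals the wage: P·MP_L = w, so 12·(34 − 2L) = 168.
Then 34 − 2L = 14, giving L = 10.

L* = 10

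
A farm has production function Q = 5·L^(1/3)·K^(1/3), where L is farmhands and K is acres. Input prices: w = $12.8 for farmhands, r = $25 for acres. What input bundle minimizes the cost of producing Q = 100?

Cost minimization requires the marginal rate of technical substitution to equal the input-price ratio: MP_L/MP_K = w/r.
Here MP_L/MP_K = (1/3)·(K/L)/(1/3) = (K/L). Setting this equal to 12.8/25 = 0.512 gives K = 0.512L.
Substituting into Q = 100: 5·L^(1/3)·(0.512L)^(1/3) = 100.
Solving, L = 125 and K = 64.

L* = 125, K* = 64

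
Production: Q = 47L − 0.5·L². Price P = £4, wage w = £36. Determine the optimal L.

The marginal product of L is MP_L = 47 − L.
A price-taking firm hires until the value of the marginal product equals the wage: P·MP_L = w, so 4·(47 − L) = 36.
Then 47 − L = 9, giving L = 38.

L* = 38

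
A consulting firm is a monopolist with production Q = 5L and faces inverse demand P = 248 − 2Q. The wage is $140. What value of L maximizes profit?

Marginal revenue from the inverse demand is MR = 248 − 4Q.
The marginal product is MP_L = 5.
A monopolist hires until marginal revenue product equals the wage: MR·MP_L = w.
(248 − 20L)·5 = 140, so L = 11.

L* = 11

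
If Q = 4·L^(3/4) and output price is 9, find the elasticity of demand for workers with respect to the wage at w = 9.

ε = -4

MP_L = (3/4)·4·L^(-1/4), so P·MP_L = w gives 27·L^(-1/4) = w.
Solving, L(w) = (27/w)^(4). This is a constant-elasticity form: L ∝ w^(−4), so ε = −4.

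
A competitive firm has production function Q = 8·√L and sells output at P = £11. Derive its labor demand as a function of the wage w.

L(w) = 1936/w²

MP_L = (1/2)·8·L^(-1/2) = 4·L^(-1/2).
Setting P·MP_L = w: 44·L^(-1/2) = w.
Solving for L: L^(-1/2) = w/44, so L = (44/w)^(2).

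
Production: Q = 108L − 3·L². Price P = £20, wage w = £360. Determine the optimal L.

The marginal product of L is MP_L = 108 − 6L.
A price-taking firm hires until the value of the marginal product equals the wage: P·MP_L = w, so 20·(108 − 6L) = 360.
Then 108 − 6L = 18, giving L = 15.

L* = 15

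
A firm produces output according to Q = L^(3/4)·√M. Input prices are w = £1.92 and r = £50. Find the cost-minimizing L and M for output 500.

L* = 625, M* = 16

Cost minimization requires the marginal rate of technical substitution to equal the input-price ratio: MP_L/MP_M = w/r.
Here MP_L/MP_M = (3/4)·(M/L)/(1/2) = 1.5·(M/L). Setting this equal to 1.92/50 = 0.0384 gives M = 0.0256L.
Substituting into Q = 500: L^(3/4)·(0.0256L)^(1/2) = 500.
Solving, L = 625 and M = 16.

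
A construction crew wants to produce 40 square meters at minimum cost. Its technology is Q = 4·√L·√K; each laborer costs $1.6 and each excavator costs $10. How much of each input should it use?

L* = 25, K* = 4

Cost minimization requires the marginal rate of technical substitution to equal the input-price ratio: MP_L/MP_K = w/r.
Here MP_L/MP_K = (1/2)·(K/L)/(1/2) = (K/L). Setting this equal to 1.6/10 = 0.16 gives K = 0.16L.
Substituting into Q = 40: 4·L^(1/2)·(0.16L)^(1/2) = 40.
Solving, L = 25 and K = 4.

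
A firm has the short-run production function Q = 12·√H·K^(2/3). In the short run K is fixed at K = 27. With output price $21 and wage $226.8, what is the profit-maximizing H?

With K = 27, MP_H = (1/2)·12·H^(-1/2)·27^(2/3) = 54·H^(-1/2).
Profit maximization for a price taker requires P·MP_H = w: 21·54·H^(-1/2) = 226.8.
So H^(-1/2) = 0.2, which gives H = 25.

H* = 25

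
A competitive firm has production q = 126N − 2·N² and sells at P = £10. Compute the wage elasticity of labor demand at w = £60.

ε = -0.05

From P·MP_N = w with MP_N = 126 − 4N, labor demand is N(w) = (126 − w/10)/4.
dN/dw = −1/(40) = -0.025.
At w = 60, N = 30, so ε = (dN/dw)·(w/N) = (-0.025)·(60/30) = -0.05.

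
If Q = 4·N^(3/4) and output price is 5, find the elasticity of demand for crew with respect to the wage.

ε = -4

MP_N = (3/4)·4·N^(-1/4), so P·MP_N = w gives 15·N^(-1/4) = w.
Solving, N(w) = (15/w)^(4). This is a constant-elasticity form: N ∝ w^(−4), so ε = −4.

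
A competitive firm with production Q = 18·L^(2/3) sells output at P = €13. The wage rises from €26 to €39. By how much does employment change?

ΔL = -152

From P·MP_L = w with MP_L = 12·L^(-1/3), the labor demand is L(w) = (156/w)^(3).
At w = 26: L = 216. At w = 39: L = 64.
ΔL = 64 − 216 = -152.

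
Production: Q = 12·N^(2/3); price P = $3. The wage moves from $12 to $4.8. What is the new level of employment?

From P·MP_N = w with MP_N = 8·N^(-1/3), the labor demand is N(w) = (24/w)^(3).
At w = 12: N = 8. At w = 4.8: N = 125.

N* = 125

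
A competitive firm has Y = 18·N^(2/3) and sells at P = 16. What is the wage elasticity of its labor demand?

ε = -3

MP_N = (2/3)·18·N^(-1/3), so P·MP_N = w gives 192·N^(-1/3) = w.
Solving, N(w) = (192/w)^(3). This is a constant-elasticity form: N ∝ w^(−3), so ε = −3.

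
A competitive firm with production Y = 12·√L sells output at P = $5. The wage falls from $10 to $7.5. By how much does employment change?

From P·MP_L = w with MP_L = 6·L^(-1/2), the labor demand is L(w) = (30/w)^(2).
At w = 10: L = 9. At w = 7.5: L = 16.
ΔL = 16 − 9 = 7.

ΔL = 7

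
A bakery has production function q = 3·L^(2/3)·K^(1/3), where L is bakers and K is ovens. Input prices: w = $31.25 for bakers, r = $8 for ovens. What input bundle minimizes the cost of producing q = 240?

L* = 64, K* = 125

Cost minimization requires the marginal rate of technical substitution to equal the input-price ratio: MP_L/MP_K = w/r.
Here MP_L/MP_K = (2/3)·(K/L)/(1/3) = 2·(K/L). Setting this equal to 31.25/8 = 3.90625 gives K = 1.953125L.
Substituting into q = 240: 3·L^(2/3)·(1.953125L)^(1/3) = 240.
Solving, L = 64 and K = 125.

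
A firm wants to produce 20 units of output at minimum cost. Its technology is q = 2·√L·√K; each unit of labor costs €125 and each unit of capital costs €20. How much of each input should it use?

L* = 4, K* = 25

Cost minimization requires the marginal rate of technical substitution to equal the input-price ratio: MP_L/MP_K = w/r.
Here MP_L/MP_K = (1/2)·(K/L)/(1/2) = (K/L). Setting this equal to 125/20 = 6.25 gives K = 6.25L.
Substituting into q = 20: 2·L^(1/2)·(6.25L)^(1/2) = 20.
Solving, L = 4 and K = 25.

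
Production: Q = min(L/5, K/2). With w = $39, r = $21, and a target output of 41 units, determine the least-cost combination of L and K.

L* = 205, K* = 82

With a fixed-proportions technology, the cost-minimizing bundle uses no slack in either input: L/5 = K/2 = Q.
So L = 5·41 = 205 and K = 2·41 = 82.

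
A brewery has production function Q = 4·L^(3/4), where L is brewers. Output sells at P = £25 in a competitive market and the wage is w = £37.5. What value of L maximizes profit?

MP_L = (3/4)·4·L^(-1/4) = 3·L^(-1/4).
Profit maximization for a price taker requires P·MP_L = w: 25·3·L^(-1/4) = 37.5.
So L^(-1/4) = 0.5, which gives L = 16.

L* = 16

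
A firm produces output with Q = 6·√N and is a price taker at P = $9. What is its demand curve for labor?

MP_N = (1/2)·6·N^(-1/2) = 3·N^(-1/2).
Setting P·MP_N = w: 27·N^(-1/2) = w.
Solving for N: N^(-1/2) = w/27, so N = (27/w)^(2).

N(w) = 729/w²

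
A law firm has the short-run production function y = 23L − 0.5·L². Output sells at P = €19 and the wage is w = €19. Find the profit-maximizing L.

The marginal product of L is MP_L = 23 − L.
A price-taking firm hires until the value of the marginal product equals the wage: P·MP_L = w, so 19·(23 − L) = 19.
Then 23 − L = 1, giving L = 22.

L* = 22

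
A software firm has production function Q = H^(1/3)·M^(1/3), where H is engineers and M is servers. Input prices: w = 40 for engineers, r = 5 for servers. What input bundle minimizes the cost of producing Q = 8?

H* = 8, M* = 64

Cost minimization requires the marginal rate of technical substitution to equal the input-price ratio: MP_H/MP_M = w/r.
Here MP_H/MP_M = (1/3)·(M/H)/(1/3) = (M/H). Setting this equal to 40/5 = 8 gives M = 8H.
Substituting into Q = 8: H^(1/3)·(8H)^(1/3) = 8.
Solving, H = 8 and M = 64.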